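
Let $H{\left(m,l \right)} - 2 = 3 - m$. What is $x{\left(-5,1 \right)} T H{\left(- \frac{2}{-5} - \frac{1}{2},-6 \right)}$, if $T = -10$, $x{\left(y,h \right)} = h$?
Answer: $-51$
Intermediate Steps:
$H{\left(m,l \right)} = 5 - m$ ($H{\left(m,l \right)} = 2 - \left(-3 + m\right) = 5 - m$)
$x{\left(-5,1 \right)} T H{\left(- \frac{2}{-5} - \frac{1}{2},-6 \right)} = 1 \left(-10\right) \left(5 - \left(- \frac{2}{-5} - \frac{1}{2}\right)\right) = - 10 \left(5 - \left(\left(-2\right) \left(- \frac{1}{5}\right) - \frac{1}{2}\right)\right) = - 10 \left(5 - \left(\frac{2}{5} - \frac{1}{2}\right)\right) = - 10 \left(5 - - \frac{1}{10}\right) = - 10 \left(5 + \frac{1}{10}\right) = \left(-10\right) \frac{51}{10} = -51$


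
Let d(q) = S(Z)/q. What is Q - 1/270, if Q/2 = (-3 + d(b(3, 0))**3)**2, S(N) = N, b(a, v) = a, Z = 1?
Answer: 127973/7290 ≈ 17.555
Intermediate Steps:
d(q) = 1/q
Q = 12800/729 (Q = 2*(-3 + (1/3)**3)**2 = 2*(-3 + 1/27)**2 = 2*(-80/27)**2 = 2*(6400/729) = 12800/729 ≈ 17.558)
Q - 1/270 = 12800/729 - 1/270 = 127973/7290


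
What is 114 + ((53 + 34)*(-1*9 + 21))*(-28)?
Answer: -29118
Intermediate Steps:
114 + ((53 + 34)*(-1*9 + 21))*(-28) = 114 + (87*(-9 + 21))*(-28) = 114 + (87*12)*(-28) = 114 + 1044*(-28) = 114 - 29232 = -29118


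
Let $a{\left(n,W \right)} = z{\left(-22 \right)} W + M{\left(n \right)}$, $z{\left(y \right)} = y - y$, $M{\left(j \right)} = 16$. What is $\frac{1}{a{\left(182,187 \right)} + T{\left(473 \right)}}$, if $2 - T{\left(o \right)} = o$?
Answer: $- \frac{1}{455} \approx -0.0021978$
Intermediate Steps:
$z{\left(y \right)} = 0$
$T{\left(o \right)} = 2 - o$
$a{\left(n,W \right)} = 16$ ($a{\left(n,W \right)} = 0 W + 16 = 0 + 16 = 16$)
$\frac{1}{a{\left(182,187 \right)} + T{\left(473 \right)}} = \frac{1}{16 + \left(2 - 473\right)} = \frac{1}{16 - 471} = \frac{1}{-455} = - \frac{1}{455}$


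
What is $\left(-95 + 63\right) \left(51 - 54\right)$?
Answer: $96$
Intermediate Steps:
$\left(-95 + 63\right) \left(51 - 54\right) = - 32 \left(51 - 54\right) = \left(-32\right) \left(-3\right) = 96$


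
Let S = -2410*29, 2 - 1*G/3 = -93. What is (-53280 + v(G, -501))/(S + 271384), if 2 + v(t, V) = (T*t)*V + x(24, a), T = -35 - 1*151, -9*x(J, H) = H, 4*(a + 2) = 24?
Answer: 119271274/906723 ≈ 131.54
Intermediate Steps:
G = 285 (G = 6 - 3*(-93) = 6 + 279 = 285)
a = 4 (a = -2 + (¼)*24 = -2 + 6 = 4)
S = -69890
x(J, H) = -H/9
T = -186 (T = -35 - 151 = -186)
v(t, V) = -22/9 - 186*V*t (v(t, V) = -2 + ((-186*t)*V - ⅑*4) = -2 + (-186*V*t - 4/9) = -2 + (-4/9 - 186*V*t) = -22/9 - 186*V*t)
(-53280 + v(G, -501))/(S + 271384) = (-53280 + (-22/9 - 186*(-501)*285))/(-69890 + 271384) = (-53280 + (-22/9 + 26558010))/201494 = (-53280 + 239022068/9)*(1/201494) = (238542548/9)*(1/201494) = 119271274/906723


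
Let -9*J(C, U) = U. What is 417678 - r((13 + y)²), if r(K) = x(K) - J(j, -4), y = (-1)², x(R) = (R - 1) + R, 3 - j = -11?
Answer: 3755587/9 ≈ 4.1729e+5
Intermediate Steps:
j = 14 (j = 3 - 1*(-11) = 3 + 11 = 14)
J(C, U) = -U/9
x(R) = -1 + 2*R (x(R) = (-1 + R) + R = -1 + 2*R)
y = 1
r(K) = -13/9 + 2*K (r(K) = (-1 + 2*K) - (-1)*(-4)/9 = (-1 + 2*K) - 1*4/9 = (-1 + 2*K) - 4/9 = -13/9 + 2*K)
417678 - r((13 + y)²) = 417678 - (-13/9 + 2*(13 + 1)²) = 417678 - (-13/9 + 2*14²) = 417678 - (-13/9 + 2*196) = 417678 - (-13/9 + 392) = 417678 - 1*3515/9 = 417678 - 3515/9 = 3755587/9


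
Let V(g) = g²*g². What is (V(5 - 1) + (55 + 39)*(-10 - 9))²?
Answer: 2340900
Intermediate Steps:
V(g) = g⁴
(V(5 - 1) + (55 + 39)*(-10 - 9))² = ((5 - 1)⁴ + (55 + 39)*(-10 - 9))² = (4⁴ + 94*(-19))² = (256 - 1786)² = (-1530)² = 2340900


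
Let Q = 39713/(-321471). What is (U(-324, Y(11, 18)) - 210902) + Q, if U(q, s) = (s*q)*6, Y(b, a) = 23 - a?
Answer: -70923614675/321471 ≈ -2.2062e+5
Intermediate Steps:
Q = -39713/321471 (Q = 39713*(-1/321471) = -39713/321471 ≈ -0.12354)
U(q, s) = 6*q*s (U(q, s) = (q*s)*6 = 6*q*s)
(U(-324, Y(11, 18)) - 210902) + Q = (6*(-324)*(23 - 1*18) - 210902) - 39713/321471 = (6*(-324)*(23 - 18) - 210902) - 39713/321471 = (6*(-324)*5 - 210902) - 39713/321471 = (-9720 - 210902) - 39713/321471 = -220622 - 39713/321471 = -70923614675/321471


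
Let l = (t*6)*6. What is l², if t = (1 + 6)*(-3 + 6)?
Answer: 571536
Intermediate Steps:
t = 21 (t = 7*3 = 21)
l = 756 (l = (21*6)*6 = 126*6 = 756)
l² = 756² = 571536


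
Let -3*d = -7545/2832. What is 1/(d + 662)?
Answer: 2832/1877299 ≈ 0.0015086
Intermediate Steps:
d = 2515/2832 (d = -(-2515)/2832 = -1/3*(-2515/944) = 2515/2832 ≈ 0.88807)
1/(d + 662) = 1/(2515/2832 + 662) = 1/(1877299/2832) = 2832/1877299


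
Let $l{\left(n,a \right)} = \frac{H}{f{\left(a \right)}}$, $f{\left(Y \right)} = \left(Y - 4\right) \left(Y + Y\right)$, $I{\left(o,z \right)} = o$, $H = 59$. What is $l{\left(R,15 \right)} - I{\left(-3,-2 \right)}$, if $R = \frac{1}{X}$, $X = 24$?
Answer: $\frac{1049}{330} \approx 3.1788$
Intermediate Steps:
$f{\left(Y \right)} = 2 Y \left(-4 + Y\right)$ ($f{\left(Y \right)} = \left(-4 + Y\right) 2 Y = 2 Y \left(-4 + Y\right)$)
$R = \frac{1}{24} \approx 0.041667$
$l{\left(n,a \right)} = \frac{59}{2 a \left(-4 + a\right)}$
$l{\left(R,15 \right)} - I{\left(-3,-2 \right)} = \frac{59}{2 \cdot 15 \left(-4 + 15\right)} - -3 = \frac{59}{2} \cdot \frac{1}{15} \cdot \frac{1}{11} + 3 = \frac{59}{330} + 3 = \frac{1049}{330}$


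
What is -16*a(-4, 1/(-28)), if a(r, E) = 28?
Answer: -448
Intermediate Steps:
-16*a(-4, 1/(-28)) = -16*28 = -448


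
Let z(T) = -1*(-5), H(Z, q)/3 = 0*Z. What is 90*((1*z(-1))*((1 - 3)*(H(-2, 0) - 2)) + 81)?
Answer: 9090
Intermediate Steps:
H(Z, q) = 0 (H(Z, q) = 3*(0*Z) = 3*0 = 0)
z(T) = 5
90*((1*z(-1))*((1 - 3)*(H(-2, 0) - 2)) + 81) = 90*((1*5)*((1 - 3)*(0 - 2)) + 81) = 90*(5*(-2*(-2)) + 81) = 90*(5*4 + 81) = 90*(20 + 81) = 90*101 = 9090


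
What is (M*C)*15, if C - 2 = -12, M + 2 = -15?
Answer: 2550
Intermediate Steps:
M = -17 (M = -2 - 15 = -17)
C = -10 (C = 2 - 12 = -10)
(M*C)*15 = -17*(-10)*15 = 170*15 = 2550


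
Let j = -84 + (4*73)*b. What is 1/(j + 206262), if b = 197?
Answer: 1/263702 ≈ 3.7922e-6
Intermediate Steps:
j = 57440 (j = -84 + (4*73)*197 = -84 + 292*197 = -84 + 57524 = 57440)
1/(j + 206262) = 1/(57440 + 206262) = 1/263702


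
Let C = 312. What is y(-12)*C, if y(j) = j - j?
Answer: 0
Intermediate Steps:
y(j) = 0
y(-12)*C = 0*312 = 0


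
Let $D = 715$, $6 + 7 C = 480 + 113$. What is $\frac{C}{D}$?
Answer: $\frac{587}{5005} \approx 0.11728$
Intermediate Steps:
$C = \frac{587}{7}$ ($C = - \frac{6}{7} + \frac{480 + 113}{7} = - \frac{6}{7} + \frac{1}{7} \cdot 593 = - \frac{6}{7} + \frac{593}{7} = \frac{587}{7} \approx 83.857$)
$\frac{C}{D} = \frac{587}{7 \cdot 715} = \frac{587}{7} \cdot \frac{1}{715} = \frac{587}{5005}$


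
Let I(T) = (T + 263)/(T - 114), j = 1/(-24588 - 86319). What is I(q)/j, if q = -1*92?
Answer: 18965097/206 ≈ 92064.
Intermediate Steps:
j = -1/110907 (j = 1/(-110907) = -1/110907 ≈ -9.0166e-6)
q = -92
I(T) = (263 + T)/(-114 + T)
I(q)/j = ((263 - 92)/(-114 - 92))/(-1/110907) = (171/(-206))*(-110907) = -1/206*171*(-110907) = -171/206*(-110907) = 18965097/206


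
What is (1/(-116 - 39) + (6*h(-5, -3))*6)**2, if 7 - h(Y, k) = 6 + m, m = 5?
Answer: 498227041/24025 ≈ 20738.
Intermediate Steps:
h(Y, k) = -4 (h(Y, k) = 7 - (6 + 5) = 7 - 1*11 = 7 - 11 = -4)
(1/(-116 - 39) + (6*h(-5, -3))*6)**2 = (1/(-116 - 39) + (6*(-4))*6)**2 = (1/(-155) - 24*6)**2 = (-1/155 - 144)**2 = (-22321/155)**2 = 498227041/24025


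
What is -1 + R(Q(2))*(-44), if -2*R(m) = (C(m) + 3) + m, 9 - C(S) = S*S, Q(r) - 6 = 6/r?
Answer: -1321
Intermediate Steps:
Q(r) = 6 + 6/r
C(S) = 9 - S² (C(S) = 9 - S*S = 9 - S²)
R(m) = -6 + m²/2 - m/2 (R(m) = -(((9 - m²) + 3) + m)/2 = -((12 - m²) + m)/2 = -(12 + m - m²)/2 = -6 + m²/2 - m/2)
-1 + R(Q(2))*(-44) = -1 + (-6 + (6 + 6/2)²/2 - (6 + 6/2)/2)*(-44) = -1 + (-6 + (6 + 6*(½))²/2 - (6 + 6*(½))/2)*(-44) = -1 + (-6 + (6 + 3)²/2 - (6 + 3)/2)*(-44) = -1 + (-6 + (½)*9² - ½*9)*(-44) = -1 + (-6 + (½)*81 - 9/2)*(-44) = -1 + (-6 + 81/2 - 9/2)*(-44) = -1 + 30*(-44) = -1 - 1320 = -1321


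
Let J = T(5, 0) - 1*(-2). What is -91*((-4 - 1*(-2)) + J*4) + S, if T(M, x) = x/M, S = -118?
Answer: -664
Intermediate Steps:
J = 2 (J = 0/5 - 1*(-2) = 0*(⅕) + 2 = 0 + 2 = 2)
-91*((-4 - 1*(-2)) + J*4) + S = -91*((-4 - 1*(-2)) + 2*4) - 118 = -91*((-4 + 2) + 8) - 118 = -91*(-2 + 8) - 118 = -91*6 - 118 = -546 - 118 = -664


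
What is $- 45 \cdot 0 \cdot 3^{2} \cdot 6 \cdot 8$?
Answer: $0$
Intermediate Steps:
$- 45 \cdot 0 \cdot 3^{2} \cdot 6 \cdot 8 = - 45 \cdot 0 \cdot 9 \cdot 6 \cdot 8 = - 45 \cdot 0 \cdot 6 \cdot 8 = \left(-45\right) 0 \cdot 8 = 0 \cdot 8 = 0$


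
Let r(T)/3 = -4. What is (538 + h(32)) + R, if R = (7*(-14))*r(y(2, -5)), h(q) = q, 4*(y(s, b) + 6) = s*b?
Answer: 1746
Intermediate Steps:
y(s, b) = -6 + b*s/4 (y(s, b) = -6 + (s*b)/4 = -6 + (b*s)/4 = -6 + b*s/4)
r(T) = -12 (r(T) = 3*(-4) = -12)
R = 1176 (R = (7*(-14))*(-12) = -98*(-12) = 1176)
(538 + h(32)) + R = (538 + 32) + 1176 = 570 + 1176 = 1746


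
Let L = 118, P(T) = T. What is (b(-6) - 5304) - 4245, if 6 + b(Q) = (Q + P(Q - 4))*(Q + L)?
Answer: -11347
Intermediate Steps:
b(Q) = -6 + (-4 + 2*Q)*(118 + Q) (b(Q) = -6 + (Q + (Q - 4))*(Q + 118) = -6 + (Q + (-4 + Q))*(118 + Q) = -6 + (-4 + 2*Q)*(118 + Q))
(b(-6) - 5304) - 4245 = ((-478 + 2*(-6)**2 + 232*(-6)) - 5304) - 4245 = ((-478 + 2*36 - 1392) - 5304) - 4245 = ((-478 + 72 - 1392) - 5304) - 4245 = (-1798 - 5304) - 4245 = -7102 - 4245 = -11347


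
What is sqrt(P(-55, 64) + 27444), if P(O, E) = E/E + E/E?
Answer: sqrt(27446) ≈ 165.67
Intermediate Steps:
P(O, E) = 2 (P(O, E) = 1 + 1 = 2)
sqrt(P(-55, 64) + 27444) = sqrt(2 + 27444) = sqrt(27446)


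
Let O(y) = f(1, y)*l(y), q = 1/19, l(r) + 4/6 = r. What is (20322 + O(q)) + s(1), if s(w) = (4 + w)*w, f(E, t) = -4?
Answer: 1158779/57 ≈ 20329.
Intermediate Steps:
s(w) = w*(4 + w)
l(r) = -⅔ + r
q = 1/19 ≈ 0.052632
O(y) = 8/3 - 4*y (O(y) = -4*(-⅔ + y) = 8/3 - 4*y)
(20322 + O(q)) + s(1) = (20322 + (8/3 - 4*1/19)) + 1*(4 + 1) = (20322 + (8/3 - 4/19)) + 1*5 = (20322 + 140/57) + 5 = 1158494/57 + 5 = 1158779/57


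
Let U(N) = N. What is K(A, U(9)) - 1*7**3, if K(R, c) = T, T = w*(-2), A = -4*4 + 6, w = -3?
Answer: -337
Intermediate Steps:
A = -10 (A = -16 + 6 = -10)
T = 6 (T = -3*(-2) = 6)
K(R, c) = 6
K(A, U(9)) - 1*7**3 = 6 - 1*7**3 = 6 - 1*343 = 6 - 343 = -337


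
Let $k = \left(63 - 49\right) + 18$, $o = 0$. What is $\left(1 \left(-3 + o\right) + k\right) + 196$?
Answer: $225$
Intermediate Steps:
$k = 32$ ($k = 14 + 18 = 32$)
$\left(1 \left(-3 + o\right) + k\right) + 196 = \left(1 \left(-3 + 0\right) + 32\right) + 196 = \left(1 \left(-3\right) + 32\right) + 196 = \left(-3 + 32\right) + 196 = 29 + 196 = 225$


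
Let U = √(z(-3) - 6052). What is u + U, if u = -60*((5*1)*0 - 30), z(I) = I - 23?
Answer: 1800 + I*√6078 ≈ 1800.0 + 77.962*I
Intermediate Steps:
z(I) = -23 + I
u = 1800 (u = -60*(5*0 - 30) = -60*(0 - 30) = -60*(-30) = 1800)
U = I*√6078 (U = √((-23 - 3) - 6052) = √(-26 - 6052) = √(-6078) = I*√6078 ≈ 77.962*I)
u + U = 1800 + I*√6078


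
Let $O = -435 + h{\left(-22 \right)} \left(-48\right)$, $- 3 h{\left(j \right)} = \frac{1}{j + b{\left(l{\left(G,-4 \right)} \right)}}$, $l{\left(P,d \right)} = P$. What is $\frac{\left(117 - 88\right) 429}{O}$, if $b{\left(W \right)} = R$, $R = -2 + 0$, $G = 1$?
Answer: $- \frac{37323}{1307} \approx -28.556$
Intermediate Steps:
$R = -2$
$b{\left(W \right)} = -2$
$h{\left(j \right)} = - \frac{1}{3 \left(-2 + j\right)}$ ($h{\left(j \right)} = - \frac{1}{3 \left(j - 2\right)} = - \frac{1}{3 \left(-2 + j\right)}$)
$O = - \frac{1307}{3}$ ($O = -435 + - \frac{1}{-6 + 3 \left(-22\right)} \left(-48\right) = -435 + - \frac{1}{-6 - 66} \left(-48\right) = -435 + - \frac{1}{-72} \left(-48\right) = -435 + \left(-1\right) \left(- \frac{1}{72}\right) \left(-48\right) = -435 + \frac{1}{72} \left(-48\right) = -435 - \frac{2}{3} = - \frac{1307}{3} \approx -435.67$)
$\frac{\left(117 - 88\right) 429}{O} = \frac{\left(117 - 88\right) 429}{- \frac{1307}{3}} = 29 \cdot 429 \left(- \frac{3}{1307}\right) = 12441 \left(- \frac{3}{1307}\right) = - \frac{37323}{1307}$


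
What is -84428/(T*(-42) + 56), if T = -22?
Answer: -21107/245 ≈ -86.151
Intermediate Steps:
-84428/(T*(-42) + 56) = -84428/(-22*(-42) + 56) = -84428/(924 + 56) = -84428/980 = -84428*1/980 = -21107/245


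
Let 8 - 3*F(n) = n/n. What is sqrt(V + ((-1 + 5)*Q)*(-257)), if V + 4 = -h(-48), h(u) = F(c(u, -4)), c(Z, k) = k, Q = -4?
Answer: sqrt(36951)/3 ≈ 64.075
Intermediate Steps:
F(n) = 7/3 (F(n) = 8/3 - n/(3*n) = 8/3 - 1/3*1 = 8/3 - 1/3 = 7/3)
h(u) = 7/3
V = -19/3 (V = -4 - 1*7/3 = -4 - 7/3 = -19/3 ≈ -6.3333)
sqrt(V + ((-1 + 5)*Q)*(-257)) = sqrt(-19/3 + ((-1 + 5)*(-4))*(-257)) = sqrt(-19/3 + (4*(-4))*(-257)) = sqrt(-19/3 - 16*(-257)) = sqrt(-19/3 + 4112) = sqrt(12317/3) = sqrt(36951)/3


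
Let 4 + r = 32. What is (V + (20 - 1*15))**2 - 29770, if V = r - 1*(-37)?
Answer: -24870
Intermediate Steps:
r = 28 (r = -4 + 32 = 28)
V = 65 (V = 28 - 1*(-37) = 28 + 37 = 65)
(V + (20 - 1*15))**2 - 29770 = (65 + (20 - 1*15))**2 - 29770 = (65 + (20 - 15))**2 - 29770 = (65 + 5)**2 - 29770 = 70**2 - 29770 = 4900 - 29770 = -24870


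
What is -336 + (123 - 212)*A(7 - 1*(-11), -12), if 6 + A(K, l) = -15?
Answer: 1533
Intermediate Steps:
A(K, l) = -21 (A(K, l) = -6 - 15 = -21)
-336 + (123 - 212)*A(7 - 1*(-11), -12) = -336 + (123 - 212)*(-21) = -336 - 89*(-21) = -336 + 1869 = 1533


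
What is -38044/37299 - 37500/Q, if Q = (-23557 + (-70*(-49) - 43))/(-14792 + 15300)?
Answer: 70977860252/75232083 ≈ 943.45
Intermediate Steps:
Q = -10085/254 (Q = (-23557 + (3430 - 43))/508 = (-23557 + 3387)*(1/508) = -20170*1/508 = -10085/254 ≈ -39.705)
-38044/37299 - 37500/Q = -38044/37299 - 37500/(-10085/254) = -38044*1/37299 - 37500*(-254/10085) = -38044/37299 + 1905000/2017 = 70977860252/75232083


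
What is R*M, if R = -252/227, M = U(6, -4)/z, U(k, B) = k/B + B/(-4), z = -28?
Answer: -9/454 ≈ -0.019824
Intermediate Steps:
U(k, B) = -B/4 + k/B (U(k, B) = k/B + B*(-1/4) = k/B - B/4 = -B/4 + k/B)
M = 1/56 (M = (-1/4*(-4) + 6/(-4))/(-28) = (1 + 6*(-1/4))*(-1/28) = (1 - 3/2)*(-1/28) = -1/2*(-1/28) = 1/56 ≈ 0.017857)
R = -252/227 (R = -252*1/227 = -252/227 ≈ -1.1101)
R*M = -252/227*1/56 = -9/454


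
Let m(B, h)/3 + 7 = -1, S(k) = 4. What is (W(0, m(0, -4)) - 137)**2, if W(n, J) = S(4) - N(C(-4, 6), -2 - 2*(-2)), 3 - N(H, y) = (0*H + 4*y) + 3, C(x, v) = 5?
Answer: 15625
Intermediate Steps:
N(H, y) = -4*y (N(H, y) = 3 - ((0*H + 4*y) + 3) = 3 - ((0 + 4*y) + 3) = 3 - (4*y + 3) = 3 - (3 + 4*y) = 3 + (-3 - 4*y) = -4*y)
m(B, h) = -24 (m(B, h) = -21 + 3*(-1) = -21 - 3 = -24)
W(n, J) = 12 (W(n, J) = 4 - (-4)*(-2 - 2*(-2)) = 4 - (-4)*(-2 + 4) = 4 - (-4)*2 = 4 - 1*(-8) = 4 + 8 = 12)
(W(0, m(0, -4)) - 137)**2 = (12 - 137)**2 = (-125)**2 = 15625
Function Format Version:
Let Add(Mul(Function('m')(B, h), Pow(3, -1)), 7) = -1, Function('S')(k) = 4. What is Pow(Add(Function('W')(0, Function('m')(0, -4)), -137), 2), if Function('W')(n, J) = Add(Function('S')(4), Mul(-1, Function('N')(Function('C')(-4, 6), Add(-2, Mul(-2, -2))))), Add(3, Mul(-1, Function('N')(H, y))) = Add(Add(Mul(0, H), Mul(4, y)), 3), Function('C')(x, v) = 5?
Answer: 15625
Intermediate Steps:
Function('N')(H, y) = Mul(-4, y) (Function('N')(H, y) = Add(3, Mul(-1, Add(Add(Mul(0, H), Mul(4, y)), 3))) = Add(3, Mul(-1, Add(Add(0, Mul(4, y)), 3))) = Add(3, Mul(-1, Add(Mul(4, y), 3))) = Add(3, Mul(-1, Add(3, Mul(4, y)))) = Add(3, Add(-3, Mul(-4, y))) = Mul(-4, y))
Function('m')(B, h) = -24 (Function('m')(B, h) = Add(-21, Mul(3, -1)) = Add(-21, -3) = -24)
Function('W')(n, J) = 12 (Function('W')(n, J) = Add(4, Mul(-1, Mul(-4, Add(-2, Mul(-2, -2))))) = Add(4, Mul(-1, Mul(-4, Add(-2, 4)))) = Add(4, Mul(-1, Mul(-4, 2))) = Add(4, Mul(-1, -8)) = Add(4, 8) = 12)
Pow(Add(Function('W')(0, Function('m')(0, -4)), -137), 2) = Pow(Add(12, -137), 2) = Pow(-125, 2) = 15625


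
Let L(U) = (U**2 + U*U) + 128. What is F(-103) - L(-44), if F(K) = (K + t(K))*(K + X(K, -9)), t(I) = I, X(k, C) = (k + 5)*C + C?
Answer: -162620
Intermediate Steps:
X(k, C) = C + C*(5 + k) (X(k, C) = (5 + k)*C + C = C*(5 + k) + C = C + C*(5 + k))
L(U) = 128 + 2*U**2 (L(U) = (U**2 + U**2) + 128 = 2*U**2 + 128 = 128 + 2*U**2)
F(K) = 2*K*(-54 - 8*K) (F(K) = (K + K)*(K - 9*(6 + K)) = (2*K)*(K + (-54 - 9*K)) = (2*K)*(-54 - 8*K) = 2*K*(-54 - 8*K))
F(-103) - L(-44) = 4*(-103)*(-27 - 4*(-103)) - (128 + 2*(-44)**2) = 4*(-103)*(-27 + 412) - (128 + 2*1936) = 4*(-103)*385 - (128 + 3872) = -158620 - 1*4000 = -158620 - 4000 = -162620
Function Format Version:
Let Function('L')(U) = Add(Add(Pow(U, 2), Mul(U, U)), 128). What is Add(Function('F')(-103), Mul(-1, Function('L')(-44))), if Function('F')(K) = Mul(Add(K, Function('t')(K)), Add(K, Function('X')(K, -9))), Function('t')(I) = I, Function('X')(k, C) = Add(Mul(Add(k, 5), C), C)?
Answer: -162620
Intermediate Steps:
Function('X')(k, C) = Add(C, Mul(C, Add(5, k))) (Function('X')(k, C) = Add(Mul(Add(5, k), C), C) = Add(Mul(C, Add(5, k)), C) = Add(C, Mul(C, Add(5, k))))
Function('L')(U) = Add(128, Mul(2, Pow(U, 2))) (Function('L')(U) = Add(Add(Pow(U, 2), Pow(U, 2)), 128) = Add(Mul(2, Pow(U, 2)), 128) = Add(128, Mul(2, Pow(U, 2))))
Function('F')(K) = Mul(2, K, Add(-54, Mul(-8, K))) (Function('F')(K) = Mul(Add(K, K), Add(K, Mul(-9, Add(6, K)))) = Mul(Mul(2, K), Add(K, Add(-54, Mul(-9, K)))) = Mul(Mul(2, K), Add(-54, Mul(-8, K))) = Mul(2, K, Add(-54, Mul(-8, K))))
Add(Function('F')(-103), Mul(-1, Function('L')(-44))) = Add(Mul(4, -103, Add(-27, Mul(-4, -103))), Mul(-1, Add(128, Mul(2, Pow(-44, 2))))) = Add(Mul(4, -103, Add(-27, 412)), Mul(-1, Add(128, Mul(2, 1936)))) = Add(Mul(4, -103, 385), Mul(-1, Add(128, 3872))) = Add(-158620, Mul(-1, 4000)) = Add(-158620, -4000) = -162620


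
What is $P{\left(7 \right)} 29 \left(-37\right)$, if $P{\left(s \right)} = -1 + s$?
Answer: $-6438$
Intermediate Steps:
$P{\left(7 \right)} 29 \left(-37\right) = \left(-1 + 7\right) 29 \left(-37\right) = 6 \cdot 29 \left(-37\right) = 174 \left(-37\right) = -6438$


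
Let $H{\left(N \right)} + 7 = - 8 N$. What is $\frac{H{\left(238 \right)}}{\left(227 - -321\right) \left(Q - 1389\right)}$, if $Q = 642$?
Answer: $\frac{637}{136452} \approx 0.0046683$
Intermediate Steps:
$H{\left(N \right)} = -7 - 8 N$
$\frac{H{\left(238 \right)}}{\left(227 - -321\right) \left(Q - 1389\right)} = \frac{-7 - 1904}{\left(227 - -321\right) \left(642 - 1389\right)} = \frac{-7 - 1904}{\left(227 + 321\right) \left(-747\right)} = - \frac{1911}{548 \left(-747\right)} = - \frac{1911}{-409356} = \left(-1911\right) \left(- \frac{1}{409356}\right) = \frac{637}{136452}$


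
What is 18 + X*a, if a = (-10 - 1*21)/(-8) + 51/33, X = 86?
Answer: 21303/44 ≈ 484.16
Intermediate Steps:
a = 477/88 (a = (-10 - 21)*(-⅛) + 51*(1/33) = -31*(-⅛) + 17/11 = 31/8 + 17/11 = 477/88 ≈ 5.4205)
18 + X*a = 18 + 86*(477/88) = 18 + 20511/44 = 21303/44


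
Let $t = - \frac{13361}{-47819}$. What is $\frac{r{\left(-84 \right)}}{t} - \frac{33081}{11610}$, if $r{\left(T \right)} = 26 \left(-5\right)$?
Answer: $- \frac{24205070647}{51707070} \approx -468.12$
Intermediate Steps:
$r{\left(T \right)} = -130$
$t = \frac{13361}{47819}$ ($t = \left(-13361\right) \left(- \frac{1}{47819}\right) = \frac{13361}{47819} \approx 0.27941$)
$\frac{r{\left(-84 \right)}}{t} - \frac{33081}{11610} = - \frac{130}{\frac{13361}{47819}} - \frac{33081}{11610} = \left(-130\right) \frac{47819}{13361} - \frac{11027}{3870} = - \frac{6216470}{13361} - \frac{11027}{3870} = - \frac{24205070647}{51707070}$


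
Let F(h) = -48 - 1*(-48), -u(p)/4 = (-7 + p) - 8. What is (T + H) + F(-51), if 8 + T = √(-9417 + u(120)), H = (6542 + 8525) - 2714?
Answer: 12345 + 3*I*√1093 ≈ 12345.0 + 99.182*I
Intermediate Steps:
u(p) = 60 - 4*p (u(p) = -4*((-7 + p) - 8) = -4*(-15 + p) = 60 - 4*p)
F(h) = 0 (F(h) = -48 + 48 = 0)
H = 12353 (H = 15067 - 2714 = 12353)
T = -8 + 3*I*√1093 (T = -8 + √(-9417 + (60 - 4*120)) = -8 + √(-9417 + (60 - 480)) = -8 + √(-9417 - 420) = -8 + √(-9837) = -8 + 3*I*√1093 ≈ -8.0 + 99.182*I)
(T + H) + F(-51) = ((-8 + 3*I*√1093) + 12353) + 0 = (12345 + 3*I*√1093) + 0 = 12345 + 3*I*√1093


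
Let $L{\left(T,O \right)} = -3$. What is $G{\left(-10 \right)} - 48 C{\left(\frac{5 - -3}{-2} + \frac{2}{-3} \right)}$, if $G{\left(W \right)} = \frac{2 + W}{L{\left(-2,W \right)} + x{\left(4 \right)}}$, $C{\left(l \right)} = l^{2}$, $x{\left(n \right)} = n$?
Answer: $- \frac{3160}{3} \approx -1053.3$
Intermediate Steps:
$G{\left(W \right)} = 2 + W$ ($G{\left(W \right)} = \frac{2 + W}{-3 + 4} = \frac{2 + W}{1} = \left(2 + W\right) 1 = 2 + W$)
$G{\left(-10 \right)} - 48 C{\left(\frac{5 - -3}{-2} + \frac{2}{-3} \right)} = \left(2 - 10\right) - 48 \left(\frac{5 - -3}{-2} + \frac{2}{-3}\right)^{2} = -8 - 48 \left(\left(5 + 3\right) \left(- \frac{1}{2}\right) + 2 \left(- \frac{1}{3}\right)\right)^{2} = -8 - 48 \left(8 \left(- \frac{1}{2}\right) - \frac{2}{3}\right)^{2} = -8 - 48 \left(-4 - \frac{2}{3}\right)^{2} = -8 - 48 \left(- \frac{14}{3}\right)^{2} = -8 - \frac{3136}{3} = - \frac{3160}{3}$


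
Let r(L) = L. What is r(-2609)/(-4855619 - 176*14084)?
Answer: 2609/7334403 ≈ 0.00035572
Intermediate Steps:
r(-2609)/(-4855619 - 176*14084) = -2609/(-4855619 - 176*14084) = -2609/(-4855619 - 1*2478784) = -2609/(-4855619 - 2478784) = -2609/(-7334403) = -2609*(-1/7334403) = 2609/7334403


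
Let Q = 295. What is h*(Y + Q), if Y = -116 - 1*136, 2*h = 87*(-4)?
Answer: -7482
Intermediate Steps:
h = -174 (h = (87*(-4))/2 = (½)*(-348) = -174)
Y = -252 (Y = -116 - 136 = -252)
h*(Y + Q) = -174*(-252 + 295) = -174*43 = -7482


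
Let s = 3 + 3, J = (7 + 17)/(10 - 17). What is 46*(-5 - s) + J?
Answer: -3566/7 ≈ -509.43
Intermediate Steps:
J = -24/7 (J = 24/(-7) = 24*(-⅐) = -24/7 ≈ -3.4286)
s = 6
46*(-5 - s) + J = 46*(-5 - 1*6) - 24/7 = 46*(-5 - 6) - 24/7 = 46*(-11) - 24/7 = -506 - 24/7 = -3566/7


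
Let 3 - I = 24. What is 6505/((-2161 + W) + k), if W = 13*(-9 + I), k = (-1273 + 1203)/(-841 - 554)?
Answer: -362979/142343 ≈ -2.5500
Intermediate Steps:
I = -21 (I = 3 - 1*24 = 3 - 24 = -21)
k = 14/279 (k = -70/(-1395) = -70*(-1/1395) = 14/279 ≈ 0.050179)
W = -390 (W = 13*(-9 - 21) = 13*(-30) = -390)
6505/((-2161 + W) + k) = 6505/((-2161 - 390) + 14/279) = 6505/(-2551 + 14/279) = 6505/(-711715/279) = 6505*(-279/711715) = -362979/142343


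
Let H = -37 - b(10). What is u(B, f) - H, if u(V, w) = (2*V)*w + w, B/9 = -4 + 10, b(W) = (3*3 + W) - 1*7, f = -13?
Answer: -1368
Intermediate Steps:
b(W) = 2 + W (b(W) = (9 + W) - 7 = 2 + W)
B = 54 (B = 9*(-4 + 10) = 9*6 = 54)
u(V, w) = w + 2*V*w (u(V, w) = 2*V*w + w = w + 2*V*w)
H = -49 (H = -37 - (2 + 10) = -37 - 1*12 = -37 - 12 = -49)
u(B, f) - H = -13*(1 + 2*54) - 1*(-49) = -13*(1 + 108) + 49 = -13*109 + 49 = -1417 + 49 = -1368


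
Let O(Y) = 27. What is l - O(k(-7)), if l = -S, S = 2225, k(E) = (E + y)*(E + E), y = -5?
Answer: -2252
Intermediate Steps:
k(E) = 2*E*(-5 + E) (k(E) = (E - 5)*(E + E) = (-5 + E)*(2*E) = 2*E*(-5 + E))
l = -2225 (l = -1*2225 = -2225)
l - O(k(-7)) = -2225 - 1*27 = -2225 - 27 = -2252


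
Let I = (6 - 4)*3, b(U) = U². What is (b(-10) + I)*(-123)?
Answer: -13038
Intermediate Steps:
I = 6 (I = 2*3 = 6)
(b(-10) + I)*(-123) = ((-10)² + 6)*(-123) = (100 + 6)*(-123) = 106*(-123) = -13038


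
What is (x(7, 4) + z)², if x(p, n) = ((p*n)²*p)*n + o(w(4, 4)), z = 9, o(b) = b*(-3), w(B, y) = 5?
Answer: 481626916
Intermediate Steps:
o(b) = -3*b
x(p, n) = -15 + n³*p³ (x(p, n) = ((p*n)²*p)*n - 3*5 = ((n*p)²*p)*n - 15 = ((n²*p²)*p)*n - 15 = (n²*p³)*n - 15 = n³*p³ - 15 = -15 + n³*p³)
(x(7, 4) + z)² = ((-15 + 4³*7³) + 9)² = ((-15 + 64*343) + 9)² = ((-15 + 21952) + 9)² = (21937 + 9)² = 21946² = 481626916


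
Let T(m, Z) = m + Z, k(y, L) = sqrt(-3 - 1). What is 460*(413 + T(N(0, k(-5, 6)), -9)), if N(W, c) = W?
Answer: 185840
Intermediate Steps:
k(y, L) = 2*I (k(y, L) = sqrt(-4) = 2*I)
T(m, Z) = Z + m
460*(413 + T(N(0, k(-5, 6)), -9)) = 460*(413 + (-9 + 0)) = 460*(413 - 9) = 460*404 = 185840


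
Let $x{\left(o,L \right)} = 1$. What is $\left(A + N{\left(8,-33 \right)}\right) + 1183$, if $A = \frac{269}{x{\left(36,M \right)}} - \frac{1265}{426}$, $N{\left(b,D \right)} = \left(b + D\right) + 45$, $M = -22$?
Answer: $\frac{625807}{426} \approx 1469.0$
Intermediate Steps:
$N{\left(b,D \right)} = 45 + D + b$ ($N{\left(b,D \right)} = \left(D + b\right) + 45 = 45 + D + b$)
$A = \frac{113329}{426}$ ($A = \frac{269}{1} - \frac{1265}{426} = 269 \cdot 1 - \frac{1265}{426} = 269 - \frac{1265}{426} = \frac{113329}{426} \approx 266.03$)
$\left(A + N{\left(8,-33 \right)}\right) + 1183 = \left(\frac{113329}{426} + \left(45 - 33 + 8\right)\right) + 1183 = \left(\frac{113329}{426} + 20\right) + 1183 = \frac{121849}{426} + 1183 = \frac{625807}{426}$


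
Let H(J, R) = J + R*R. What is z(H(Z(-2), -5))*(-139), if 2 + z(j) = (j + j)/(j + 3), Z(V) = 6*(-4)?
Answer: 417/2 ≈ 208.50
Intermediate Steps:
Z(V) = -24
H(J, R) = J + R²
z(j) = -2 + 2*j/(3 + j) (z(j) = -2 + (j + j)/(j + 3) = -2 + (2*j)/(3 + j) = -2 + 2*j/(3 + j))
z(H(Z(-2), -5))*(-139) = -6/(3 + (-24 + (-5)²))*(-139) = -6/(3 + (-24 + 25))*(-139) = -6/(3 + 1)*(-139) = -6/4*(-139) = -6*¼*(-139) = -3/2*(-139) = 417/2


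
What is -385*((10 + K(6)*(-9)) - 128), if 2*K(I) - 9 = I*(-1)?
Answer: 101255/2 ≈ 50628.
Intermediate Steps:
K(I) = 9/2 - I/2 (K(I) = 9/2 + (I*(-1))/2 = 9/2 + (-I)/2 = 9/2 - I/2)
-385*((10 + K(6)*(-9)) - 128) = -385*((10 + (9/2 - 1/2*6)*(-9)) - 128) = -385*((10 + (9/2 - 3)*(-9)) - 128) = -385*((10 + (3/2)*(-9)) - 128) = -385*((10 - 27/2) - 128) = -385*(-7/2 - 128) = -385*(-263/2) = 101255/2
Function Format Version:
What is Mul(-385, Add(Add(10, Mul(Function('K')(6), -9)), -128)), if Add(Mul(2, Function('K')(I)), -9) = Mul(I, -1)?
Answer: Rational(101255, 2) ≈ 50628.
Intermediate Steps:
Function('K')(I) = Add(Rational(9, 2), Mul(Rational(-1, 2), I)) (Function('K')(I) = Add(Rational(9, 2), Mul(Rational(1, 2), Mul(I, -1))) = Add(Rational(9, 2), Mul(Rational(1, 2), Mul(-1, I))) = Add(Rational(9, 2), Mul(Rational(-1, 2), I)))
Mul(-385, Add(Add(10, Mul(Function('K')(6), -9)), -128)) = Mul(-385, Add(Add(10, Mul(Add(Rational(9, 2), Mul(Rational(-1, 2), 6)), -9)), -128)) = Mul(-385, Add(Add(10, Mul(Add(Rational(9, 2), -3), -9)), -128)) = Mul(-385, Add(Add(10, Mul(Rational(3, 2), -9)), -128)) = Mul(-385, Add(Add(10, Rational(-27, 2)), -128)) = Mul(-385, Add(Rational(-7, 2), -128)) = Mul(-385, Rational(-263, 2)) = Rational(101255, 2)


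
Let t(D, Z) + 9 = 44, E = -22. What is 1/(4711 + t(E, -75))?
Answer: 1/4746 ≈ 0.00021070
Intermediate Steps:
t(D, Z) = 35 (t(D, Z) = -9 + 44 = 35)
1/(4711 + t(E, -75)) = 1/(4711 + 35) = 1/4746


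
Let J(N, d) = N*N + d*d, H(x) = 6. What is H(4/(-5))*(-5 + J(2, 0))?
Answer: -6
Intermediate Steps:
J(N, d) = N² + d²
H(4/(-5))*(-5 + J(2, 0)) = 6*(-5 + (2² + 0²)) = 6*(-5 + (4 + 0)) = 6*(-5 + 4) = 6*(-1) = -6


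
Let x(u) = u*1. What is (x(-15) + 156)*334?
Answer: 47094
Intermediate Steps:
x(u) = u
(x(-15) + 156)*334 = (-15 + 156)*334 = 141*334 = 47094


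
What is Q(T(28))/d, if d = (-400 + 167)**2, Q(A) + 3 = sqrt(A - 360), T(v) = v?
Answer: -3/54289 + 2*I*sqrt(83)/54289 ≈ -5.526e-5 + 0.00033563*I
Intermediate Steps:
Q(A) = -3 + sqrt(-360 + A) (Q(A) = -3 + sqrt(A - 360) = -3 + sqrt(-360 + A))
d = 54289 (d = (-233)**2 = 54289)
Q(T(28))/d = (-3 + sqrt(-360 + 28))/54289 = (-3 + sqrt(-332))*(1/54289) = (-3 + 2*I*sqrt(83))*(1/54289) = -3/54289 + 2*I*sqrt(83)/54289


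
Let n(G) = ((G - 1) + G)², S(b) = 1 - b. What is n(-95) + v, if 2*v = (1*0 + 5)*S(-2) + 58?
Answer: 73035/2 ≈ 36518.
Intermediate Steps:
n(G) = (-1 + 2*G)² (n(G) = ((-1 + G) + G)² = (-1 + 2*G)²)
v = 73/2 (v = ((1*0 + 5)*(1 - 1*(-2)) + 58)/2 = ((0 + 5)*(1 + 2) + 58)/2 = (5*3 + 58)/2 = (15 + 58)/2 = (½)*73 = 73/2 ≈ 36.500)
n(-95) + v = (-1 + 2*(-95))² + 73/2 = (-1 - 190)² + 73/2 = (-191)² + 73/2 = 36481 + 73/2 = 73035/2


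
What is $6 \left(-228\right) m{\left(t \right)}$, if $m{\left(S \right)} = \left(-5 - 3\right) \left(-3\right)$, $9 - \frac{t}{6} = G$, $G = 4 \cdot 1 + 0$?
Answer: $-32832$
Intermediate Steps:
$G = 4$ ($G = 4 + 0 = 4$)
$t = 30$ ($t = 54 - 24 = 30$)
$m{\left(S \right)} = 24$ ($m{\left(S \right)} = \left(-8\right) \left(-3\right) = 24$)
$6 \left(-228\right) m{\left(t \right)} = 6 \left(-228\right) 24 = \left(-1368\right) 24 = -32832$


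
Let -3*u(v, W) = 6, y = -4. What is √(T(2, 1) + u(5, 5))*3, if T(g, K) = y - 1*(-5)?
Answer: 3*I ≈ 3.0*I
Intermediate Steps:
u(v, W) = -2 (u(v, W) = -⅓*6 = -2)
T(g, K) = 1 (T(g, K) = -4 - 1*(-5) = -4 + 5 = 1)
√(T(2, 1) + u(5, 5))*3 = √(1 - 2)*3 = √(-1)*3 = I*3 = 3*I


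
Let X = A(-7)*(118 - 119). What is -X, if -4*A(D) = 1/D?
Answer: 1/28 ≈ 0.035714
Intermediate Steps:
A(D) = -1/(4*D)
X = -1/28 (X = (-¼/(-7))*(118 - 119) = -¼*(-⅐)*(-1) = (1/28)*(-1) = -1/28 ≈ -0.035714)
-X = -1*(-1/28) = 1/28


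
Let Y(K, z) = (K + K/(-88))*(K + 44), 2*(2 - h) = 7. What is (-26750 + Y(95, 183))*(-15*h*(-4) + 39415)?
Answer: -4308464875/8 ≈ -5.3856e+8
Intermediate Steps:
h = -3/2 (h = 2 - ½*7 = 2 - 7/2 = -3/2 ≈ -1.5000)
Y(K, z) = 87*K*(44 + K)/88 (Y(K, z) = (K + K*(-1/88))*(44 + K) = (K - K/88)*(44 + K) = (87*K/88)*(44 + K) = 87*K*(44 + K)/88)
(-26750 + Y(95, 183))*(-15*h*(-4) + 39415) = (-26750 + (87/88)*95*(44 + 95))*(-15*(-3/2)*(-4) + 39415) = (-26750 + (87/88)*95*139)*((45/2)*(-4) + 39415) = (-26750 + 1148835/88)*(-90 + 39415) = -1205165/88*39325 = -4308464875/8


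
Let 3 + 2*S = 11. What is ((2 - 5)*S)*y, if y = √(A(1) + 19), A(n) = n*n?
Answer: -24*√5 ≈ -53.666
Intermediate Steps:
S = 4 (S = -3/2 + (½)*11 = -3/2 + 11/2 = 4)
A(n) = n²
y = 2*√5 (y = √(1² + 19) = √(1 + 19) = √20 = 2*√5 ≈ 4.4721)
((2 - 5)*S)*y = ((2 - 5)*4)*(2*√5) = (-3*4)*(2*√5) = -24*√5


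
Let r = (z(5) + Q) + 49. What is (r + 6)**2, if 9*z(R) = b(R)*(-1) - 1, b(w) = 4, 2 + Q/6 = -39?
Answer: 2972176/81 ≈ 36694.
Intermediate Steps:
Q = -246 (Q = -12 + 6*(-39) = -12 - 234 = -246)
z(R) = -5/9 (z(R) = (4*(-1) - 1)/9 = (-4 - 1)/9 = (1/9)*(-5) = -5/9)
r = -1778/9 (r = (-5/9 - 246) + 49 = -2219/9 + 49 = -1778/9 ≈ -197.56)
(r + 6)**2 = (-1778/9 + 6)**2 = (-1724/9)**2 = 2972176/81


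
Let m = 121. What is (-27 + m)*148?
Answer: 13912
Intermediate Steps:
(-27 + m)*148 = (-27 + 121)*148 = 94*148 = 13912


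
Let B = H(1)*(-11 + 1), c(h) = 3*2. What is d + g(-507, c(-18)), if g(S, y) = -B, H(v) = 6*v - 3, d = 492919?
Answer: 492949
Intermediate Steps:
c(h) = 6
H(v) = -3 + 6*v
B = -30 (B = (-3 + 6*1)*(-11 + 1) = (-3 + 6)*(-10) = 3*(-10) = -30)
g(S, y) = 30 (g(S, y) = -1*(-30) = 30)
d + g(-507, c(-18)) = 492919 + 30 = 492949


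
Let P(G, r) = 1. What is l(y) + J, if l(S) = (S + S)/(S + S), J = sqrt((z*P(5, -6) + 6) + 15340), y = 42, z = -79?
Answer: 1 + sqrt(15267) ≈ 124.56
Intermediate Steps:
J = sqrt(15267) (J = sqrt((-79*1 + 6) + 15340) = sqrt((-79 + 6) + 15340) = sqrt(-73 + 15340) = sqrt(15267) ≈ 123.56)
l(S) = 1 (l(S) = (2*S)/((2*S)) = (2*S)*(1/(2*S)) = 1)
l(y) + J = 1 + sqrt(15267)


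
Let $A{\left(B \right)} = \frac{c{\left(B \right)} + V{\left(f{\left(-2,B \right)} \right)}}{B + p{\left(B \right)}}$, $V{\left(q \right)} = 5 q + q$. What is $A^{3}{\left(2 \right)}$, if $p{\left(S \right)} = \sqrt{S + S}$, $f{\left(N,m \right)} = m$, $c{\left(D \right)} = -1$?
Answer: $\frac{1331}{64} \approx 20.797$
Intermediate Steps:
$V{\left(q \right)} = 6 q$
$p{\left(S \right)} = \sqrt{2} \sqrt{S}$ ($p{\left(S \right)} = \sqrt{2 S} = \sqrt{2} \sqrt{S}$)
$A{\left(B \right)} = \frac{-1 + 6 B}{B + \sqrt{2} \sqrt{B}}$
$A^{3}{\left(2 \right)} = \left(\frac{-1 + 6 \cdot 2}{2 + \sqrt{2} \sqrt{2}}\right)^{3} = \left(\frac{-1 + 12}{2 + 2}\right)^{3} = \left(\frac{1}{4} \cdot 11\right)^{3} = \left(\frac{11}{4}\right)^{3} = \frac{1331}{64}$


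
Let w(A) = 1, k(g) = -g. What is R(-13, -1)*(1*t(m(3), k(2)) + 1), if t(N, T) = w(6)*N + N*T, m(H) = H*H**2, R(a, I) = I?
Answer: 26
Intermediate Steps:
m(H) = H**3
t(N, T) = N + N*T (t(N, T) = 1*N + N*T = N + N*T)
R(-13, -1)*(1*t(m(3), k(2)) + 1) = -(1*(3**3*(1 - 1*2)) + 1) = -(1*(27*(1 - 2)) + 1) = -(1*(27*(-1)) + 1) = -(1*(-27) + 1) = -(-27 + 1) = -1*(-26) = 26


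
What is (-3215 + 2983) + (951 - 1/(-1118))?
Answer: 803843/1118 ≈ 719.00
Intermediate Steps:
(-3215 + 2983) + (951 - 1/(-1118)) = -232 + (951 - 1*(-1/1118)) = -232 + (951 + 1/1118) = -232 + 1063219/1118 = 803843/1118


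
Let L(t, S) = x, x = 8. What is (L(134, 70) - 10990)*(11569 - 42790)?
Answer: 342869022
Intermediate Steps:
L(t, S) = 8
(L(134, 70) - 10990)*(11569 - 42790) = (8 - 10990)*(11569 - 42790) = -10982*(-31221) = 342869022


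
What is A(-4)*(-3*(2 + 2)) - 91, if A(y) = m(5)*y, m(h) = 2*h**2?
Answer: 2309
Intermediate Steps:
A(y) = 50*y (A(y) = (2*5**2)*y = (2*25)*y = 50*y)
A(-4)*(-3*(2 + 2)) - 91 = (50*(-4))*(-3*(2 + 2)) - 91 = -(-600)*4 - 91 = -200*(-12) - 91 = 2400 - 91 = 2309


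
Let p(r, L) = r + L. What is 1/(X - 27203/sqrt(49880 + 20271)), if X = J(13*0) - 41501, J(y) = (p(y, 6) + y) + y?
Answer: -2910915745/120787708835566 + 27203*sqrt(70151)/120787708835566 ≈ -2.4040e-5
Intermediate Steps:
p(r, L) = L + r
J(y) = 6 + 3*y (J(y) = ((6 + y) + y) + y = (6 + 2*y) + y = 6 + 3*y)
X = -41495 (X = (6 + 3*(13*0)) - 41501 = (6 + 3*0) - 41501 = (6 + 0) - 41501 = 6 - 41501 = -41495)
1/(X - 27203/sqrt(49880 + 20271)) = 1/(-41495 - 27203/sqrt(49880 + 20271)) = 1/(-41495 - 27203*sqrt(70151)/70151)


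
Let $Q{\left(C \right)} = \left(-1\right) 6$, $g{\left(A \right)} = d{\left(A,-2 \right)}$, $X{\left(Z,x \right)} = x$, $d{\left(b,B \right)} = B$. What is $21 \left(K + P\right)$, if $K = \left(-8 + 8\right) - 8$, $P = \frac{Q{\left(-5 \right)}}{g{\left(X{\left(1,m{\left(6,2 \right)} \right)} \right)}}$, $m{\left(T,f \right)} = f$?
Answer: $-105$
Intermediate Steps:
$g{\left(A \right)} = -2$
$Q{\left(C \right)} = -6$
$P = 3$ ($P = - \frac{6}{-2} = \left(-6\right) \left(- \frac{1}{2}\right) = 3$)
$K = -8$ ($K = 0 - 8 = -8$)
$21 \left(K + P\right) = 21 \left(-8 + 3\right) = 21 \left(-5\right) = -105$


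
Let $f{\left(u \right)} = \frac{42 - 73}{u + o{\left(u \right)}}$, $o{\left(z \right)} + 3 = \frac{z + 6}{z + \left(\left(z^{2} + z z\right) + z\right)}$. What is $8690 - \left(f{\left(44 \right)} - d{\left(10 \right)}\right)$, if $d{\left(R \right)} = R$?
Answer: $\frac{141308976}{16241} \approx 8700.8$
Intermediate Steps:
$o{\left(z \right)} = -3 + \frac{6 + z}{2 z + 2 z^{2}}$ ($o{\left(z \right)} = -3 + \frac{z + 6}{z + \left(\left(z^{2} + z z\right) + z\right)} = -3 + \frac{6 + z}{z + \left(\left(z^{2} + z^{2}\right) + z\right)} = -3 + \frac{6 + z}{z + \left(2 z^{2} + z\right)} = -3 + \frac{6 + z}{z + \left(z + 2 z^{2}\right)} = -3 + \frac{6 + z}{2 z + 2 z^{2}}$)
$f{\left(u \right)} = - \frac{31}{u + \frac{6 - 6 u^{2} - 5 u}{2 u \left(1 + u\right)}}$ ($f{\left(u \right)} = \frac{42 - 73}{u + \frac{6 - 6 u^{2} - 5 u}{2 u \left(1 + u\right)}} = - \frac{31}{u + \frac{6 - 6 u^{2} - 5 u}{2 u \left(1 + u\right)}}$)
$8690 - \left(f{\left(44 \right)} - d{\left(10 \right)}\right) = 8690 - \left(62 \cdot 44 \frac{1}{6 - 220 - 4 \cdot 44^{2} + 2 \cdot 44^{3}} \left(-1 - 44\right) - 10\right) = 8690 - \left(62 \cdot 44 \frac{1}{6 - 220 - 7744 + 2 \cdot 85184} \left(-1 - 44\right) - 10\right) = 8690 - \left(62 \cdot 44 \frac{1}{6 - 220 - 7744 + 170368} \left(-45\right) - 10\right) = 8690 - \left(62 \cdot 44 \cdot \frac{1}{162410} \left(-45\right) - 10\right) = 8690 - \left(- \frac{12276}{16241} - 10\right) = 8690 - - \frac{174686}{16241} = 8690 + \frac{174686}{16241} = \frac{141308976}{16241}$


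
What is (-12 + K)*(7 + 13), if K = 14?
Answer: 40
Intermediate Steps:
(-12 + K)*(7 + 13) = (-12 + 14)*(7 + 13) = 2*20 = 40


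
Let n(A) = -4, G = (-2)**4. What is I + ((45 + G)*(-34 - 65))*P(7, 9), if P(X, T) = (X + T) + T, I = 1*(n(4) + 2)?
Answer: -150977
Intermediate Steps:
G = 16
I = -2 (I = 1*(-4 + 2) = 1*(-2) = -2)
P(X, T) = X + 2*T (P(X, T) = (T + X) + T = X + 2*T)
I + ((45 + G)*(-34 - 65))*P(7, 9) = -2 + ((45 + 16)*(-34 - 65))*(7 + 2*9) = -2 + (61*(-99))*(7 + 18) = -2 - 6039*25 = -2 - 150975 = -150977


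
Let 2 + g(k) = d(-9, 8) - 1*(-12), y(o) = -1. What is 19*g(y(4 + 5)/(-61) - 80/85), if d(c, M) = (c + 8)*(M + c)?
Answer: 209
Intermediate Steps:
d(c, M) = (8 + c)*(M + c)
g(k) = 11 (g(k) = -2 + (((-9)² + 8*8 + 8*(-9) + 8*(-9)) - 1*(-12)) = -2 + ((81 + 64 - 72 - 72) + 12) = -2 + (1 + 12) = -2 + 13 = 11)
19*g(y(4 + 5)/(-61) - 80/85) = 19*11 = 209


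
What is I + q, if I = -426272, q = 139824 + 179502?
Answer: -106946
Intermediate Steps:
q = 319326
I + q = -426272 + 319326 = -106946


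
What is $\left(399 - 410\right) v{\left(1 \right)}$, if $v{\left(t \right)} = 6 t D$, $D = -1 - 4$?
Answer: $330$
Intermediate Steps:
$D = -5$ ($D = -1 - 4 = -5$)
$v{\left(t \right)} = - 30 t$ ($v{\left(t \right)} = 6 t \left(-5\right) = - 30 t$)
$\left(399 - 410\right) v{\left(1 \right)} = \left(399 - 410\right) \left(\left(-30\right) 1\right) = \left(-11\right) \left(-30\right) = 330$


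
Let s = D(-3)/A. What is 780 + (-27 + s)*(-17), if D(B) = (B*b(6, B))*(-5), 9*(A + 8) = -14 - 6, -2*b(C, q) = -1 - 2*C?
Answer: 257811/184 ≈ 1401.1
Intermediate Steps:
b(C, q) = 1/2 + C (b(C, q) = -(-1 - 2*C)/2 = 1/2 + C)
A = -92/9 (A = -8 + (-14 - 6)/9 = -8 + (1/9)*(-20) = -8 - 20/9 = -92/9 ≈ -10.222)
D(B) = -65*B/2 (D(B) = (B*(1/2 + 6))*(-5) = (B*(13/2))*(-5) = (13*B/2)*(-5) = -65*B/2)
s = -1755/184 (s = (-65/2*(-3))/(-92/9) = (195/2)*(-9/92) = -1755/184 ≈ -9.5380)
780 + (-27 + s)*(-17) = 780 + (-27 - 1755/184)*(-17) = 780 - 6723/184*(-17) = 780 + 114291/184 = 257811/184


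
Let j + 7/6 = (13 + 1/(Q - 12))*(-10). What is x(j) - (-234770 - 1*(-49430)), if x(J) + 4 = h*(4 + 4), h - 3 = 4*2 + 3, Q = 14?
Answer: 185448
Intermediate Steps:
h = 14 (h = 3 + (4*2 + 3) = 3 + (8 + 3) = 3 + 11 = 14)
j = -817/6 (j = -7/6 + (13 + 1/(14 - 12))*(-10) = -7/6 + (13 + 1/2)*(-10) = -7/6 + (13 + ½)*(-10) = -7/6 + (27/2)*(-10) = -7/6 - 135 = -817/6 ≈ -136.17)
x(J) = 108 (x(J) = -4 + 14*(4 + 4) = -4 + 14*8 = -4 + 112 = 108)
x(j) - (-234770 - 1*(-49430)) = 108 - (-234770 - 1*(-49430)) = 108 - (-234770 + 49430) = 108 - 1*(-185340) = 108 + 185340 = 185448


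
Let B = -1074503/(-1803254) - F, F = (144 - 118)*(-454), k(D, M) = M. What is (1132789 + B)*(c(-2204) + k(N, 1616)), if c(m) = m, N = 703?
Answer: -606813936156750/901627 ≈ -6.7302e+8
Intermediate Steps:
F = -11804 (F = 26*(-454) = -11804)
B = 21286684719/1803254 (B = -1074503/(-1803254) - 1*(-11804) = -1074503*(-1/1803254) + 11804 = 1074503/1803254 + 11804 = 21286684719/1803254 ≈ 11805.)
(1132789 + B)*(c(-2204) + k(N, 1616)) = (1132789 + 21286684719/1803254)*(-2204 + 1616) = (2063992980125/1803254)*(-588) = -606813936156750/901627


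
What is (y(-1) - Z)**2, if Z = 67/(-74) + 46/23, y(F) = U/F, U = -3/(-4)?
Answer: 74529/21904 ≈ 3.4025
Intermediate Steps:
U = 3/4 (U = -3*(-1/4) = 3/4 ≈ 0.75000)
y(F) = 3/(4*F)
Z = 81/74 (Z = 67*(-1/74) + 46*(1/23) = -67/74 + 2 = 81/74 ≈ 1.0946)
(y(-1) - Z)**2 = ((3/4)/(-1) - 1*81/74)**2 = ((3/4)*(-1) - 81/74)**2 = (-3/4 - 81/74)**2 = (-273/148)**2 = 74529/21904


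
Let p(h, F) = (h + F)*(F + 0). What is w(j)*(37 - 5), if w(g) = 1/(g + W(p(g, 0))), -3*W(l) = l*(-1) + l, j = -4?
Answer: -8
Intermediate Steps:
p(h, F) = F*(F + h) (p(h, F) = (F + h)*F = F*(F + h))
W(l) = 0 (W(l) = -(l*(-1) + l)/3 = -(-l + l)/3 = -1/3*0 = 0)
w(g) = 1/g (w(g) = 1/(g + 0) = 1/g)
w(j)*(37 - 5) = (37 - 5)/(-4) = -1/4*32 = -8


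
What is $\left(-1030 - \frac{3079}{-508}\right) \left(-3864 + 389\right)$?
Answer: $\frac{1807559475}{508} \approx 3.5582 \cdot 10^{6}$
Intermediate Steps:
$\left(-1030 - \frac{3079}{-508}\right) \left(-3864 + 389\right) = \left(-1030 - - \frac{3079}{508}\right) \left(-3475\right) = \left(-1030 + \frac{3079}{508}\right) \left(-3475\right) = \left(- \frac{520161}{508}\right) \left(-3475\right) = \frac{1807559475}{508}$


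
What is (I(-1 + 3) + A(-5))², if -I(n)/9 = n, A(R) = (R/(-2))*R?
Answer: 3721/4 ≈ 930.25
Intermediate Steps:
A(R) = -R²/2 (A(R) = (R*(-½))*R = (-R/2)*R = -R²/2)
I(n) = -9*n
(I(-1 + 3) + A(-5))² = (-9*(-1 + 3) - ½*(-5)²)² = (-9*2 - ½*25)² = (-18 - 25/2)² = (-61/2)² = 3721/4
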